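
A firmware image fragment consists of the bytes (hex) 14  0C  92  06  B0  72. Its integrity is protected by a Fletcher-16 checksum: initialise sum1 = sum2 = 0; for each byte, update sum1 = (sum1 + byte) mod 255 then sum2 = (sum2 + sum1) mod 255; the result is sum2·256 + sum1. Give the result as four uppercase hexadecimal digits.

E4DB

Running sums (mod 255):
  after byte 0 (14): sum1=20, sum2=20
  after byte 1 (0C): sum1=32, sum2=52
  after byte 2 (92): sum1=178, sum2=230
  after byte 3 (06): sum1=184, sum2=159
  after byte 4 (B0): sum1=105, sum2=9
  after byte 5 (72): sum1=219, sum2=228
Checksum = sum2·256 + sum1 = 228·256 + 219 = 58587 = 0xE4DB.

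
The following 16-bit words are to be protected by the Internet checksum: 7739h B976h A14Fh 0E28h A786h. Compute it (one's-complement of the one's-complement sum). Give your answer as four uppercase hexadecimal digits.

One's-complement addition (fold any carry out of bit 15 back into bit 0):
  0x7739 + 0xB976 = 0x130AF → wrap carry → 0x30B0
  0x30B0 + 0xA14F = 0x0D1FF
  0xD1FF + 0x0E28 = 0x0E027
  0xE027 + 0xA786 = 0x187AD → wrap carry → 0x87AE
One's-complement sum = 0x87AE.
Checksum = ~0x87AE & 0xFFFF = 0x7851.

7851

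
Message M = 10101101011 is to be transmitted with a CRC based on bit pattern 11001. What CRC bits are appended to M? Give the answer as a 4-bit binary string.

Append 4 zeros: 101011010110000. Divide by 11001 (XOR where the leading bit is 1):
  pos 0: 10101 XOR 11001 = 01100
  pos 1: 11001 XOR 11001 = 00000
  pos 7: 10110 XOR 11001 = 01111
  pos 8: 11110 XOR 11001 = 00111
  pos 10: 11100 XOR 11001 = 00101
Remainder (last 4 bits) = 0101. This is the CRC / FCS.

0101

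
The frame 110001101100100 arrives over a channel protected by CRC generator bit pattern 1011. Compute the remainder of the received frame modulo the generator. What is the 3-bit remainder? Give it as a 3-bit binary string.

Modulo-2 division of 110001101100100 by 1011:
  pos 0: 1100 XOR 1011 = 0111
  pos 1: 1110 XOR 1011 = 0101
  pos 2: 1011 XOR 1011 = 0000
  pos 6: 1011 XOR 1011 = 0000
Remainder = 100 (nonzero — an error is detected).

100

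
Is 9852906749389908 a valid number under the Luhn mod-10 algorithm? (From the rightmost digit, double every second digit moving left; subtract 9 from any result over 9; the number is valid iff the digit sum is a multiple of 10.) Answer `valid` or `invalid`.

From the right, keep odd positions and double even positions (subtract 9 from any doubled value over 9):
  doubled (positions 2,4,...): 0 9 6 8 3 9 1 9 → sum 45
  kept (positions 1,3,...): 8 9 8 9 7 0 2 8 → sum 51
Total = 96.
96 mod 10 = 6, so the number is invalid.

invalid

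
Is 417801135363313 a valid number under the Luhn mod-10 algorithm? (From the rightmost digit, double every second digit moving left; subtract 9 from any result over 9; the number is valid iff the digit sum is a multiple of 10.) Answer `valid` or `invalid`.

valid

From the right, keep odd positions and double even positions (subtract 9 from any doubled value over 9):
  doubled (positions 2,4,...): 2 6 6 6 2 7 2 → sum 31
  kept (positions 1,3,...): 3 3 6 5 1 0 7 4 → sum 29
Total = 60.
60 mod 10 = 0, so the number is valid.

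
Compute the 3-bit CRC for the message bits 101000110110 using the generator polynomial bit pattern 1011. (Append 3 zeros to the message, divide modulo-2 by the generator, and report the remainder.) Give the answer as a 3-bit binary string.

Append 3 zeros: 101000110110000. Divide by 1011 (XOR where the leading bit is 1):
  pos 0: 1010 XOR 1011 = 0001
  pos 3: 1001 XOR 1011 = 0010
  pos 5: 1010 XOR 1011 = 0001
  pos 8: 1110 XOR 1011 = 0101
  pos 9: 1010 XOR 1011 = 0001
Remainder (last 3 bits) = 100. This is the CRC / FCS.

100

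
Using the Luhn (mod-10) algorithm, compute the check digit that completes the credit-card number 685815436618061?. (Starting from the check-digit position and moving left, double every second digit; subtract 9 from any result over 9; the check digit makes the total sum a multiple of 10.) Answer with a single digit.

5

Partial digits right→left: 1 6 0 8 1 6 6 3 4 5 1 8 5 8 6
Double every second digit counting from the check-digit position (so the 1st, 3rd, 5th, ... of the partial from the right).
  doubled (with −9 where >9): 2 0 2 3 8 2 1 3 → sum 21
  kept as-is: 6 8 6 3 5 8 8 → sum 44
Total = 21 + 44 = 65.
Check digit = (10 − (65 mod 10)) mod 10 = 5.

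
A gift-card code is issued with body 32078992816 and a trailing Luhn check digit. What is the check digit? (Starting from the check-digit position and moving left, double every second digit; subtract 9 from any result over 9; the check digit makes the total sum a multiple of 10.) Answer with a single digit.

7

Partial digits right→left: 6 1 8 2 9 9 8 7 0 2 3
Double every second digit counting from the check-digit position (so the 1st, 3rd, 5th, ... of the partial from the right).
  doubled (with −9 where >9): 3 7 9 7 0 6 → sum 32
  kept as-is: 1 2 9 7 2 → sum 21
Total = 32 + 21 = 53.
Check digit = (10 − (53 mod 10)) mod 10 = 7.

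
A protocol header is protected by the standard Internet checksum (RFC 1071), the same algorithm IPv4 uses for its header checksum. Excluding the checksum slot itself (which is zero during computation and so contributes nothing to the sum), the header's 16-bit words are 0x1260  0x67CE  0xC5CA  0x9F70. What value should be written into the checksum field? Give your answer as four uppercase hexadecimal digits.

One's-complement addition (fold any carry out of bit 15 back into bit 0):
  0x1260 + 0x67CE = 0x07A2E
  0x7A2E + 0xC5CA = 0x13FF8 → wrap carry → 0x3FF9
  0x3FF9 + 0x9F70 = 0x0DF69
One's-complement sum = 0xDF69.
Checksum = ~0xDF69 & 0xFFFF = 0x2096.

2096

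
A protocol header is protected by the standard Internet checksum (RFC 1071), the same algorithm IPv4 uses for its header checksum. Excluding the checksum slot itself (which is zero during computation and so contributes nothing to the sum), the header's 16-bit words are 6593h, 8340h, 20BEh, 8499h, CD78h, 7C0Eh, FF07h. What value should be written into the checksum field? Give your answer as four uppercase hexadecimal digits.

One's-complement addition (fold any carry out of bit 15 back into bit 0):
  0x6593 + 0x8340 = 0x0E8D3
  0xE8D3 + 0x20BE = 0x10991 → wrap carry → 0x0992
  0x0992 + 0x8499 = 0x08E2B
  0x8E2B + 0xCD78 = 0x15BA3 → wrap carry → 0x5BA4
  0x5BA4 + 0x7C0E = 0x0D7B2
  0xD7B2 + 0xFF07 = 0x1D6B9 → wrap carry → 0xD6BA
One's-complement sum = 0xD6BA.
Checksum = ~0xD6BA & 0xFFFF = 0x2945.

2945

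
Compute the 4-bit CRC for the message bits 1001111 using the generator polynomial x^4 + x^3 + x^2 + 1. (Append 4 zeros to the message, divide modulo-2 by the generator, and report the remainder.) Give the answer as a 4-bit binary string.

1101

Append 4 zeros: 10011110000. Divide by 11101 (XOR where the leading bit is 1):
  pos 0: 10011 XOR 11101 = 01110
  pos 1: 11101 XOR 11101 = 00000
  pos 6: 10000 XOR 11101 = 01101
Remainder (last 4 bits) = 1101. This is the CRC / FCS.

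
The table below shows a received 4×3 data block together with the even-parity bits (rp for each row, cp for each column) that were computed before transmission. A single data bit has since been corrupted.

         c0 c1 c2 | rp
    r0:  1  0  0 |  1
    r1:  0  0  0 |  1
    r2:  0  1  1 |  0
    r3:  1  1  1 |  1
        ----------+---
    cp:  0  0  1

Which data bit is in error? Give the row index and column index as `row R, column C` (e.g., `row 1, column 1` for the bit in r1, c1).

row 1, column 2

Recompute each row's even parity and compare to rp:
  r0: data parity 1, sent rp 1 → ok
  r1: data parity 0, sent rp 1 → mismatch
  r2: data parity 0, sent rp 0 → ok
  r3: data parity 1, sent rp 1 → ok
Recompute each column's even parity and compare to cp:
  c0: data parity 0, sent cp 0 → ok
  c1: data parity 0, sent cp 0 → ok
  c2: data parity 0, sent cp 1 → mismatch
Exactly one row (r1) and one column (c2) fail → the flipped bit is at their intersection.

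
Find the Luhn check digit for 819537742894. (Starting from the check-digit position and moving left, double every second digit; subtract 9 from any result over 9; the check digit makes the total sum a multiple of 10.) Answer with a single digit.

1

Partial digits right→left: 4 9 8 2 4 7 7 3 5 9 1 8
Double every second digit counting from the check-digit position (so the 1st, 3rd, 5th, ... of the partial from the right).
  doubled (with −9 where >9): 8 7 8 5 1 2 → sum 31
  kept as-is: 9 2 7 3 9 8 → sum 38
Total = 31 + 38 = 69.
Check digit = (10 − (69 mod 10)) mod 10 = 1.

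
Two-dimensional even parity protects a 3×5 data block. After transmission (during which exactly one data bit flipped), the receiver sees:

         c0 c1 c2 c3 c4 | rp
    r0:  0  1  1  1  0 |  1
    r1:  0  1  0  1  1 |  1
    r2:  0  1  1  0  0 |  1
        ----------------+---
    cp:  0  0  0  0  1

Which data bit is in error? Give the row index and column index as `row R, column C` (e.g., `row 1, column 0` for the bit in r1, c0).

Recompute each row's even parity and compare to rp:
  r0: data parity 1, sent rp 1 → ok
  r1: data parity 1, sent rp 1 → ok
  r2: data parity 0, sent rp 1 → mismatch
Recompute each column's even parity and compare to cp:
  c0: data parity 0, sent cp 0 → ok
  c1: data parity 1, sent cp 0 → mismatch
  c2: data parity 0, sent cp 0 → ok
  c3: data parity 0, sent cp 0 → ok
  c4: data parity 1, sent cp 1 → ok
Exactly one row (r2) and one column (c1) fail → the flipped bit is at their intersection.

row 2, column 1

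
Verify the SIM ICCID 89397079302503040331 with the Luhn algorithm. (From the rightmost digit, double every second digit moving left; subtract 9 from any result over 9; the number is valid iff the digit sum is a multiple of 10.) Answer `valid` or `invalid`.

From the right, keep odd positions and double even positions (subtract 9 from any doubled value over 9):
  doubled (positions 2,4,...): 6 0 0 0 4 6 5 5 6 7 → sum 39
  kept (positions 1,3,...): 1 3 4 3 5 0 9 0 9 9 → sum 43
Total = 82.
82 mod 10 = 2, so the number is invalid.

invalid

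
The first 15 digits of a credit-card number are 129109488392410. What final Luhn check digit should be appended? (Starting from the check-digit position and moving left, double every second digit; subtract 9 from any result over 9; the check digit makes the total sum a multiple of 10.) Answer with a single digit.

1

Partial digits right→left: 0 1 4 2 9 3 8 8 4 9 0 1 9 2 1
Double every second digit counting from the check-digit position (so the 1st, 3rd, 5th, ... of the partial from the right).
  doubled (with −9 where >9): 0 8 9 7 8 0 9 2 → sum 43
  kept as-is: 1 2 3 8 9 1 2 → sum 26
Total = 43 + 26 = 69.
Check digit = (10 − (69 mod 10)) mod 10 = 1.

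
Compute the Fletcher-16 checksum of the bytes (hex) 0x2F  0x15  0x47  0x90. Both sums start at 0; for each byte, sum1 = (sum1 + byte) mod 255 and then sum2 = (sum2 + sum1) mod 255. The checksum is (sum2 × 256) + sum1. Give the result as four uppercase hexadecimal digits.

1B1C

Running sums (mod 255):
  after byte 0 (0x2F): sum1=47, sum2=47
  after byte 1 (0x15): sum1=68, sum2=115
  after byte 2 (0x47): sum1=139, sum2=254
  after byte 3 (0x90): sum1=28, sum2=27
Checksum = sum2·256 + sum1 = 27·256 + 28 = 6940 = 0x1B1C.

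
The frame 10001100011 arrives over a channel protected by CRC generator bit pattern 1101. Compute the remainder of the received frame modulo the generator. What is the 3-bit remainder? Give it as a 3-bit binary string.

011

Modulo-2 division of 10001100011 by 1101:
  pos 0: 1000 XOR 1101 = 0101
  pos 1: 1011 XOR 1101 = 0110
  pos 2: 1101 XOR 1101 = 0000
Remainder = 011 (nonzero — an error is detected).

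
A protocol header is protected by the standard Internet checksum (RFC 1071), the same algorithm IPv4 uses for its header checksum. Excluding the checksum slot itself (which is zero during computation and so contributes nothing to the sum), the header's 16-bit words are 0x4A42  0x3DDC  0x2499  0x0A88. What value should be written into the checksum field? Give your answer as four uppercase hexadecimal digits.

One's-complement addition (fold any carry out of bit 15 back into bit 0):
  0x4A42 + 0x3DDC = 0x0881E
  0x881E + 0x2499 = 0x0ACB7
  0xACB7 + 0x0A88 = 0x0B73F
One's-complement sum = 0xB73F.
Checksum = ~0xB73F & 0xFFFF = 0x48C0.

48C0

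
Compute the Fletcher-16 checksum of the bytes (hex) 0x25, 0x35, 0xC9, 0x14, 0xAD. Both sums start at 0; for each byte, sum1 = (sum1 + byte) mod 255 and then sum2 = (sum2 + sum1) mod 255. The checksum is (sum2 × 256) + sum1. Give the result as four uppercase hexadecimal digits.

Running sums (mod 255):
  after byte 0 (0x25): sum1=37, sum2=37
  after byte 1 (0x35): sum1=90, sum2=127
  after byte 2 (0xC9): sum1=36, sum2=163
  after byte 3 (0x14): sum1=56, sum2=219
  after byte 4 (0xAD): sum1=229, sum2=193
Checksum = sum2·256 + sum1 = 193·256 + 229 = 49637 = 0xC1E5.

C1E5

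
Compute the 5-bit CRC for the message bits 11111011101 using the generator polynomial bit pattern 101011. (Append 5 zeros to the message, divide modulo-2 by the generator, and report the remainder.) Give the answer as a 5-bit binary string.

00010

Append 5 zeros: 1111101110100000. Divide by 101011 (XOR where the leading bit is 1):
  pos 0: 111110 XOR 101011 = 010101
  pos 1: 101011 XOR 101011 = 000000
  pos 7: 110100 XOR 101011 = 011111
  pos 8: 111110 XOR 101011 = 010101
  pos 9: 101010 XOR 101011 = 000001
Remainder (last 5 bits) = 00010. This is the CRC / FCS.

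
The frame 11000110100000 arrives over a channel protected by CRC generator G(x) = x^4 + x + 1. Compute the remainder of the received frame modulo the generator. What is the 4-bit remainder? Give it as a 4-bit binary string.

1010

Modulo-2 division of 11000110100000 by 10011:
  pos 0: 11000 XOR 10011 = 01011
  pos 1: 10111 XOR 10011 = 00100
  pos 3: 10010 XOR 10011 = 00001
  pos 7: 11000 XOR 10011 = 01011
  pos 8: 10110 XOR 10011 = 00101
Remainder = 1010 (nonzero — an error is detected).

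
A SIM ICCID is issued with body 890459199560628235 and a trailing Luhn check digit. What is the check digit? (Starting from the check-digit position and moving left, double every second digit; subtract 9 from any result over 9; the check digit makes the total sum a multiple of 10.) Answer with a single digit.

Partial digits right→left: 5 3 2 8 2 6 0 6 5 9 9 1 9 5 4 0 9 8
Double every second digit counting from the check-digit position (so the 1st, 3rd, 5th, ... of the partial from the right).
  doubled (with −9 where >9): 1 4 4 0 1 9 9 8 9 → sum 45
  kept as-is: 3 8 6 6 9 1 5 0 8 → sum 46
Total = 45 + 46 = 91.
Check digit = (10 − (91 mod 10)) mod 10 = 9.

9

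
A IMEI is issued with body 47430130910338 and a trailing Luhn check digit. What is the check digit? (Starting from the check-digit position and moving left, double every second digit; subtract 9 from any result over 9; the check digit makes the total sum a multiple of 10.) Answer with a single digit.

Partial digits right→left: 8 3 3 0 1 9 0 3 1 0 3 4 7 4
Double every second digit counting from the check-digit position (so the 1st, 3rd, 5th, ... of the partial from the right).
  doubled (with −9 where >9): 7 6 2 0 2 6 5 → sum 28
  kept as-is: 3 0 9 3 0 4 4 → sum 23
Total = 28 + 23 = 51.
Check digit = (10 − (51 mod 10)) mod 10 = 9.

9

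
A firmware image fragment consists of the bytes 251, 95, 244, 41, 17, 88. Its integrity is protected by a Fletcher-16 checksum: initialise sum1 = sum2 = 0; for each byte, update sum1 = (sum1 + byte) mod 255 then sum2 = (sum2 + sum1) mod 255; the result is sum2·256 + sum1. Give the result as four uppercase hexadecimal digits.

Running sums (mod 255):
  after byte 0 (251): sum1=251, sum2=251
  after byte 1 (95): sum1=91, sum2=87
  after byte 2 (244): sum1=80, sum2=167
  after byte 3 (41): sum1=121, sum2=33
  after byte 4 (17): sum1=138, sum2=171
  after byte 5 (88): sum1=226, sum2=142
Checksum = sum2·256 + sum1 = 142·256 + 226 = 36578 = 0x8EE2.

8EE2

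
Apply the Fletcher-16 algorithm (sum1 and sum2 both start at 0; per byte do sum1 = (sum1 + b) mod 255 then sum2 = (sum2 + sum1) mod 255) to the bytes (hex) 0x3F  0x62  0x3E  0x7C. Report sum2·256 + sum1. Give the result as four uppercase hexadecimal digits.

1D5C

Running sums (mod 255):
  after byte 0 (0x3F): sum1=63, sum2=63
  after byte 1 (0x62): sum1=161, sum2=224
  after byte 2 (0x3E): sum1=223, sum2=192
  after byte 3 (0x7C): sum1=92, sum2=29
Checksum = sum2·256 + sum1 = 29·256 + 92 = 7516 = 0x1D5C.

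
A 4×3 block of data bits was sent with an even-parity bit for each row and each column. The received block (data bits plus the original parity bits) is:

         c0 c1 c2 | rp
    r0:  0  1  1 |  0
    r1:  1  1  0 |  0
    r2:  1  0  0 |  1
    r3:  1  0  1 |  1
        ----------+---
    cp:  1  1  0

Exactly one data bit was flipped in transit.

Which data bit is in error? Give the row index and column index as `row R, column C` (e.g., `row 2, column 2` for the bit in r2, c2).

Recompute each row's even parity and compare to rp:
  r0: data parity 0, sent rp 0 → ok
  r1: data parity 0, sent rp 0 → ok
  r2: data parity 1, sent rp 1 → ok
  r3: data parity 0, sent rp 1 → mismatch
Recompute each column's even parity and compare to cp:
  c0: data parity 1, sent cp 1 → ok
  c1: data parity 0, sent cp 1 → mismatch
  c2: data parity 0, sent cp 0 → ok
Exactly one row (r3) and one column (c1) fail → the flipped bit is at their intersection.

row 3, column 1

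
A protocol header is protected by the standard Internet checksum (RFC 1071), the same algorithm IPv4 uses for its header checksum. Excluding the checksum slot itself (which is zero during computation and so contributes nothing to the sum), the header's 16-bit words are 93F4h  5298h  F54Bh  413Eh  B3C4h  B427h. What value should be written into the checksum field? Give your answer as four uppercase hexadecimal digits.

7AFC

One's-complement addition (fold any carry out of bit 15 back into bit 0):
  0x93F4 + 0x5298 = 0x0E68C
  0xE68C + 0xF54B = 0x1DBD7 → wrap carry → 0xDBD8
  0xDBD8 + 0x413E = 0x11D16 → wrap carry → 0x1D17
  0x1D17 + 0xB3C4 = 0x0D0DB
  0xD0DB + 0xB427 = 0x18502 → wrap carry → 0x8503
One's-complement sum = 0x8503.
Checksum = ~0x8503 & 0xFFFF = 0x7AFC.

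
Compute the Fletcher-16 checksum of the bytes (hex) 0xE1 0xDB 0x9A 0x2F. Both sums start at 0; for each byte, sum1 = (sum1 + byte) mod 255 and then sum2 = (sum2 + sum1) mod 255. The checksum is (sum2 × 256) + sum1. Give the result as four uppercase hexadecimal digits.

Running sums (mod 255):
  after byte 0 (0xE1): sum1=225, sum2=225
  after byte 1 (0xDB): sum1=189, sum2=159
  after byte 2 (0x9A): sum1=88, sum2=247
  after byte 3 (0x2F): sum1=135, sum2=127
Checksum = sum2·256 + sum1 = 127·256 + 135 = 32647 = 0x7F87.

7F87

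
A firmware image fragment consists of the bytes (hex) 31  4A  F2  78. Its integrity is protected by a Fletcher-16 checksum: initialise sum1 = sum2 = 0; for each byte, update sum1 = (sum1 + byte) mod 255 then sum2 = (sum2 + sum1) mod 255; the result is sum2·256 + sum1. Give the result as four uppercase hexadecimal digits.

Running sums (mod 255):
  after byte 0 (31): sum1=49, sum2=49
  after byte 1 (4A): sum1=123, sum2=172
  after byte 2 (F2): sum1=110, sum2=27
  after byte 3 (78): sum1=230, sum2=2
Checksum = sum2·256 + sum1 = 2·256 + 230 = 742 = 0x02E6.

02E6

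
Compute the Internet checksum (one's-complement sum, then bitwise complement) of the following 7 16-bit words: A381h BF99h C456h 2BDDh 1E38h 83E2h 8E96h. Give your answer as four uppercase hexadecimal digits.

7BFF

One's-complement addition (fold any carry out of bit 15 back into bit 0):
  0xA381 + 0xBF99 = 0x1631A → wrap carry → 0x631B
  0x631B + 0xC456 = 0x12771 → wrap carry → 0x2772
  0x2772 + 0x2BDD = 0x0534F
  0x534F + 0x1E38 = 0x07187
  0x7187 + 0x83E2 = 0x0F569
  0xF569 + 0x8E96 = 0x183FF → wrap carry → 0x8400
One's-complement sum = 0x8400.
Checksum = ~0x8400 & 0xFFFF = 0x7BFF.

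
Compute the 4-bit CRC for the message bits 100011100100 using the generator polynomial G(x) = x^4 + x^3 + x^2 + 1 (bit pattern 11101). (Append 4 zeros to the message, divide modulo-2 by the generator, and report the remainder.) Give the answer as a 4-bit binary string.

Append 4 zeros: 1000111001000000. Divide by 11101 (XOR where the leading bit is 1):
  pos 0: 10001 XOR 11101 = 01100
  pos 1: 11001 XOR 11101 = 00100
  pos 3: 10010 XOR 11101 = 01111
  pos 4: 11110 XOR 11101 = 00011
  pos 7: 11100 XOR 11101 = 00001
  pos 11: 10000 XOR 11101 = 01101
Remainder (last 4 bits) = 1101. This is the CRC / FCS.

1101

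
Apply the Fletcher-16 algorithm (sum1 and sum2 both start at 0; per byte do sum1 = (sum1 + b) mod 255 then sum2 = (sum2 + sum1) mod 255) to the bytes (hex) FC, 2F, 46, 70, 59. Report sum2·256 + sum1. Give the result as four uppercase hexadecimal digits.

BA3C

Running sums (mod 255):
  after byte 0 (FC): sum1=252, sum2=252
  after byte 1 (2F): sum1=44, sum2=41
  after byte 2 (46): sum1=114, sum2=155
  after byte 3 (70): sum1=226, sum2=126
  after byte 4 (59): sum1=60, sum2=186
Checksum = sum2·256 + sum1 = 186·256 + 60 = 47676 = 0xBA3C.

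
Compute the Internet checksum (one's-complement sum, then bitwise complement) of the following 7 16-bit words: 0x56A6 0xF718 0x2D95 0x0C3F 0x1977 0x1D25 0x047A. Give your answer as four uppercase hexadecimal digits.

One's-complement addition (fold any carry out of bit 15 back into bit 0):
  0x56A6 + 0xF718 = 0x14DBE → wrap carry → 0x4DBF
  0x4DBF + 0x2D95 = 0x07B54
  0x7B54 + 0x0C3F = 0x08793
  0x8793 + 0x1977 = 0x0A10A
  0xA10A + 0x1D25 = 0x0BE2F
  0xBE2F + 0x047A = 0x0C2A9
One's-complement sum = 0xC2A9.
Checksum = ~0xC2A9 & 0xFFFF = 0x3D56.

3D56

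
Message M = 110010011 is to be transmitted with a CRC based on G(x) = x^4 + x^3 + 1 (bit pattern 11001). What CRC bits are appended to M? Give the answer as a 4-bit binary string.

0010

Append 4 zeros: 1100100110000. Divide by 11001 (XOR where the leading bit is 1):
  pos 0: 11001 XOR 11001 = 00000
  pos 7: 11000 XOR 11001 = 00001
Remainder (last 4 bits) = 0010. This is the CRC / FCS.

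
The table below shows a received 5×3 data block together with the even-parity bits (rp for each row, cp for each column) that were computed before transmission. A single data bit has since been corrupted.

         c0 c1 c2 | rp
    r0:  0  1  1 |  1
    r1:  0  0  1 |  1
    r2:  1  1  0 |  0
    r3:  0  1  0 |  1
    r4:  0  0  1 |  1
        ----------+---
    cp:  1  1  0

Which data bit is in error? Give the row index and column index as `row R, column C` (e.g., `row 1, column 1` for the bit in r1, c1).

Recompute each row's even parity and compare to rp:
  r0: data parity 0, sent rp 1 → mismatch
  r1: data parity 1, sent rp 1 → ok
  r2: data parity 0, sent rp 0 → ok
  r3: data parity 1, sent rp 1 → ok
  r4: data parity 1, sent rp 1 → ok
Recompute each column's even parity and compare to cp:
  c0: data parity 1, sent cp 1 → ok
  c1: data parity 1, sent cp 1 → ok
  c2: data parity 1, sent cp 0 → mismatch
Exactly one row (r0) and one column (c2) fail → the flipped bit is at their intersection.

row 0, column 2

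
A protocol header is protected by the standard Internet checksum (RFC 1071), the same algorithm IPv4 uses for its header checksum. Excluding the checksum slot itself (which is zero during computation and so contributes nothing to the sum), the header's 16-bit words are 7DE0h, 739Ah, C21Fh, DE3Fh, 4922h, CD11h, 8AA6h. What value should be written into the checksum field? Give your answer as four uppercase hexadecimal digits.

One's-complement addition (fold any carry out of bit 15 back into bit 0):
  0x7DE0 + 0x739A = 0x0F17A
  0xF17A + 0xC21F = 0x1B399 → wrap carry → 0xB39A
  0xB39A + 0xDE3F = 0x191D9 → wrap carry → 0x91DA
  0x91DA + 0x4922 = 0x0DAFC
  0xDAFC + 0xCD11 = 0x1A80D → wrap carry → 0xA80E
  0xA80E + 0x8AA6 = 0x132B4 → wrap carry → 0x32B5
One's-complement sum = 0x32B5.
Checksum = ~0x32B5 & 0xFFFF = 0xCD4A.

CD4A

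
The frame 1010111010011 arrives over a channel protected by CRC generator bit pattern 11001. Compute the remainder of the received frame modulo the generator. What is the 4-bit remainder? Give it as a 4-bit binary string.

0101

Modulo-2 division of 1010111010011 by 11001:
  pos 0: 10101 XOR 11001 = 01100
  pos 1: 11001 XOR 11001 = 00000
  pos 6: 10100 XOR 11001 = 01101
  pos 7: 11011 XOR 11001 = 00010
Remainder = 0101 (nonzero — an error is detected).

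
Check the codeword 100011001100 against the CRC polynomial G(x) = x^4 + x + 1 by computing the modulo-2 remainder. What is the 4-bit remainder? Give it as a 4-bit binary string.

Modulo-2 division of 100011001100 by 10011:
  pos 0: 10001 XOR 10011 = 00010
  pos 3: 10100 XOR 10011 = 00111
  pos 5: 11111 XOR 10011 = 01100
  pos 6: 11000 XOR 10011 = 01011
  pos 7: 10110 XOR 10011 = 00101
Remainder = 0101 (nonzero — an error is detected).

0101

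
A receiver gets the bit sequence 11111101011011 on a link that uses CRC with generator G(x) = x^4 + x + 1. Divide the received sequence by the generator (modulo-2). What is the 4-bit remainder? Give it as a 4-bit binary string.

Modulo-2 division of 11111101011011 by 10011:
  pos 0: 11111 XOR 10011 = 01100
  pos 1: 11001 XOR 10011 = 01010
  pos 2: 10100 XOR 10011 = 00111
  pos 4: 11110 XOR 10011 = 01101
  pos 5: 11011 XOR 10011 = 01000
  pos 6: 10001 XOR 10011 = 00010
  pos 9: 10011 XOR 10011 = 00000
Remainder = 0000 (zero — the frame passes the CRC check).

0000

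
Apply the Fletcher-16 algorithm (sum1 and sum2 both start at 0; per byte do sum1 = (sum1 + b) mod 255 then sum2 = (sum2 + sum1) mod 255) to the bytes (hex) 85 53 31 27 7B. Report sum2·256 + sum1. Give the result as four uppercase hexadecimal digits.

Running sums (mod 255):
  after byte 0 (85): sum1=133, sum2=133
  after byte 1 (53): sum1=216, sum2=94
  after byte 2 (31): sum1=10, sum2=104
  after byte 3 (27): sum1=49, sum2=153
  after byte 4 (7B): sum1=172, sum2=70
Checksum = sum2·256 + sum1 = 70·256 + 172 = 18092 = 0x46AC.

46AC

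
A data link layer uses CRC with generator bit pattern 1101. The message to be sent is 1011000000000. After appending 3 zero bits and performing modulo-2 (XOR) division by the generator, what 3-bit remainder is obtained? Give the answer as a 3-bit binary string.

Append 3 zeros: 1011000000000000. Divide by 1101 (XOR where the leading bit is 1):
  pos 0: 1011 XOR 1101 = 0110
  pos 1: 1100 XOR 1101 = 0001
  pos 4: 1000 XOR 1101 = 0101
  pos 5: 1010 XOR 1101 = 0111
  pos 6: 1110 XOR 1101 = 0011
  pos 8: 1100 XOR 1101 = 0001
  pos 11: 1000 XOR 1101 = 0101
  pos 12: 1010 XOR 1101 = 0111
Remainder (last 3 bits) = 111. This is the CRC / FCS.

111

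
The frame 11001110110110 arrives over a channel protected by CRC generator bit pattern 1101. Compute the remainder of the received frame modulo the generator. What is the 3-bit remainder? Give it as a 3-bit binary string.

Modulo-2 division of 11001110110110 by 1101:
  pos 0: 1100 XOR 1101 = 0001
  pos 3: 1111 XOR 1101 = 0010
  pos 5: 1001 XOR 1101 = 0100
  pos 6: 1001 XOR 1101 = 0100
  pos 7: 1000 XOR 1101 = 0101
  pos 8: 1011 XOR 1101 = 0110
  pos 9: 1101 XOR 1101 = 0000
Remainder = 000 (zero — the frame passes the CRC check).

000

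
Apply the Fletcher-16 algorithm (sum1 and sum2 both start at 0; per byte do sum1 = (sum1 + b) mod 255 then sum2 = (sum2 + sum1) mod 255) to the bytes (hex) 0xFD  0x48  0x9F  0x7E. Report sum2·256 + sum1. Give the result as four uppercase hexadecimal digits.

8E64

Running sums (mod 255):
  after byte 0 (0xFD): sum1=253, sum2=253
  after byte 1 (0x48): sum1=70, sum2=68
  after byte 2 (0x9F): sum1=229, sum2=42
  after byte 3 (0x7E): sum1=100, sum2=142
Checksum = sum2·256 + sum1 = 142·256 + 100 = 36452 = 0x8E64.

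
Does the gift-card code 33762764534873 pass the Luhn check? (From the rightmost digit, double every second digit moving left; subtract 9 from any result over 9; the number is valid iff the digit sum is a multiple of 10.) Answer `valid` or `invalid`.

invalid

From the right, keep odd positions and double even positions (subtract 9 from any doubled value over 9):
  doubled (positions 2,4,...): 5 8 1 3 4 5 6 → sum 32
  kept (positions 1,3,...): 3 8 3 4 7 6 3 → sum 34
Total = 66.
66 mod 10 = 6, so the number is invalid.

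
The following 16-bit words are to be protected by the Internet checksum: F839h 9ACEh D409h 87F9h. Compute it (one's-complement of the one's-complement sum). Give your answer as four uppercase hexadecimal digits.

10F4

One's-complement addition (fold any carry out of bit 15 back into bit 0):
  0xF839 + 0x9ACE = 0x19307 → wrap carry → 0x9308
  0x9308 + 0xD409 = 0x16711 → wrap carry → 0x6712
  0x6712 + 0x87F9 = 0x0EF0B
One's-complement sum = 0xEF0B.
Checksum = ~0xEF0B & 0xFFFF = 0x10F4.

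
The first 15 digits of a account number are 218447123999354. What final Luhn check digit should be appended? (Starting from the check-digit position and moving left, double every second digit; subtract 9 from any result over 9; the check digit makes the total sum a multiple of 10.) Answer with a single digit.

3

Partial digits right→left: 4 5 3 9 9 9 3 2 1 7 4 4 8 1 2
Double every second digit counting from the check-digit position (so the 1st, 3rd, 5th, ... of the partial from the right).
  doubled (with −9 where >9): 8 6 9 6 2 8 7 4 → sum 50
  kept as-is: 5 9 9 2 7 4 1 → sum 37
Total = 50 + 37 = 87.
Check digit = (10 − (87 mod 10)) mod 10 = 3.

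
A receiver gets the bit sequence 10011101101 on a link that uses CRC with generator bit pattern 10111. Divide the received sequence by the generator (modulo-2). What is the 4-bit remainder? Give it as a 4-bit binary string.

0001

Modulo-2 division of 10011101101 by 10111:
  pos 0: 10011 XOR 10111 = 00100
  pos 2: 10010 XOR 10111 = 00101
  pos 4: 10111 XOR 10111 = 00000
Remainder = 0001 (nonzero — an error is detected).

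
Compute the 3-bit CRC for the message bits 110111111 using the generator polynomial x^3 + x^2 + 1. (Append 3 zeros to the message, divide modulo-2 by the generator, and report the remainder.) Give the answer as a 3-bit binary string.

110

Append 3 zeros: 110111111000. Divide by 1101 (XOR where the leading bit is 1):
  pos 0: 1101 XOR 1101 = 0000
  pos 4: 1111 XOR 1101 = 0010
  pos 6: 1010 XOR 1101 = 0111
  pos 7: 1110 XOR 1101 = 0011
Remainder (last 3 bits) = 110. This is the CRC / FCS.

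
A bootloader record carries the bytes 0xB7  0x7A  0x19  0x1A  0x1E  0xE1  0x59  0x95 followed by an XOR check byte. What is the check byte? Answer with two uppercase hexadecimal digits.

XOR the bytes together:
  start with 0xB7
  0xB7 ⊕ 0x7A = 0xCD
  0xCD ⊕ 0x19 = 0xD4
  0xD4 ⊕ 0x1A = 0xCE
  0xCE ⊕ 0x1E = 0xD0
  0xD0 ⊕ 0xE1 = 0x31
  0x31 ⊕ 0x59 = 0x68
  0x68 ⊕ 0x95 = 0xFD

FD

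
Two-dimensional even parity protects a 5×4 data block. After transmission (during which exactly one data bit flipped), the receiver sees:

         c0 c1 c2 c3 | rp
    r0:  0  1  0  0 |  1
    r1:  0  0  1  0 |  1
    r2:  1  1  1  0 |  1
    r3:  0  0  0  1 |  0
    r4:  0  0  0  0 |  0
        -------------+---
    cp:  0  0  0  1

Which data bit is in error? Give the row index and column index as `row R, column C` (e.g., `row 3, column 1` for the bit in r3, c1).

Recompute each row's even parity and compare to rp:
  r0: data parity 1, sent rp 1 → ok
  r1: data parity 1, sent rp 1 → ok
  r2: data parity 1, sent rp 1 → ok
  r3: data parity 1, sent rp 0 → mismatch
  r4: data parity 0, sent rp 0 → ok
Recompute each column's even parity and compare to cp:
  c0: data parity 1, sent cp 0 → mismatch
  c1: data parity 0, sent cp 0 → ok
  c2: data parity 0, sent cp 0 → ok
  c3: data parity 1, sent cp 1 → ok
Exactly one row (r3) and one column (c0) fail → the flipped bit is at their intersection.

row 3, column 0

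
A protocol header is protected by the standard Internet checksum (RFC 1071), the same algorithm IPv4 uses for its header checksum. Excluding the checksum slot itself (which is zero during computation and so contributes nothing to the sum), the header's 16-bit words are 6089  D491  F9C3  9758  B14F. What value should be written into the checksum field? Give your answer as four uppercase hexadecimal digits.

8878

One's-complement addition (fold any carry out of bit 15 back into bit 0):
  0x6089 + 0xD491 = 0x1351A → wrap carry → 0x351B
  0x351B + 0xF9C3 = 0x12EDE → wrap carry → 0x2EDF
  0x2EDF + 0x9758 = 0x0C637
  0xC637 + 0xB14F = 0x17786 → wrap carry → 0x7787
One's-complement sum = 0x7787.
Checksum = ~0x7787 & 0xFFFF = 0x8878.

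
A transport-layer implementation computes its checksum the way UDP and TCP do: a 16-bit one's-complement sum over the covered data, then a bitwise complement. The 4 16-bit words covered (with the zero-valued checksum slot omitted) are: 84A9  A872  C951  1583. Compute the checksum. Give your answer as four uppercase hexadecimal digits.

F40E

One's-complement addition (fold any carry out of bit 15 back into bit 0):
  0x84A9 + 0xA872 = 0x12D1B → wrap carry → 0x2D1C
  0x2D1C + 0xC951 = 0x0F66D
  0xF66D + 0x1583 = 0x10BF0 → wrap carry → 0x0BF1
One's-complement sum = 0x0BF1.
Checksum = ~0x0BF1 & 0xFFFF = 0xF40E.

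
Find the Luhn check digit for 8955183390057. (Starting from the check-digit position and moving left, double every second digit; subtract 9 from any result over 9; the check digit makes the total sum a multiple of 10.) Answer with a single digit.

0

Partial digits right→left: 7 5 0 0 9 3 3 8 1 5 5 9 8
Double every second digit counting from the check-digit position (so the 1st, 3rd, 5th, ... of the partial from the right).
  doubled (with −9 where >9): 5 0 9 6 2 1 7 → sum 30
  kept as-is: 5 0 3 8 5 9 → sum 30
Total = 30 + 30 = 60.
Check digit = (10 − (60 mod 10)) mod 10 = 0.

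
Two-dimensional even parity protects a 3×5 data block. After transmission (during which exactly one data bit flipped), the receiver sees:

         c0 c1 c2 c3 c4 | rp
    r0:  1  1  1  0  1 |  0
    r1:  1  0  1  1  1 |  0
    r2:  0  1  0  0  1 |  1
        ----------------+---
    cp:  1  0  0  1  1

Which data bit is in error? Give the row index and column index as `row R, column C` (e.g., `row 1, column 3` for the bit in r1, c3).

Recompute each row's even parity and compare to rp:
  r0: data parity 0, sent rp 0 → ok
  r1: data parity 0, sent rp 0 → ok
  r2: data parity 0, sent rp 1 → mismatch
Recompute each column's even parity and compare to cp:
  c0: data parity 0, sent cp 1 → mismatch
  c1: data parity 0, sent cp 0 → ok
  c2: data parity 0, sent cp 0 → ok
  c3: data parity 1, sent cp 1 → ok
  c4: data parity 1, sent cp 1 → ok
Exactly one row (r2) and one column (c0) fail → the flipped bit is at their intersection.

row 2, column 0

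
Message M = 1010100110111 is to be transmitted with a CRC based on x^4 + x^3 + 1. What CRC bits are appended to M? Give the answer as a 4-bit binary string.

1011

Append 4 zeros: 10101001101110000. Divide by 11001 (XOR where the leading bit is 1):
  pos 0: 10101 XOR 11001 = 01100
  pos 1: 11000 XOR 11001 = 00001
  pos 5: 10110 XOR 11001 = 01111
  pos 6: 11111 XOR 11001 = 00110
  pos 8: 11011 XOR 11001 = 00010
  pos 11: 10000 XOR 11001 = 01001
  pos 12: 10010 XOR 11001 = 01011
Remainder (last 4 bits) = 1011. This is the CRC / FCS.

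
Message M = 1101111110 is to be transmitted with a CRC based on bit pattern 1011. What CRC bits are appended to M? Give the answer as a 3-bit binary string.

010

Append 3 zeros: 1101111110000. Divide by 1011 (XOR where the leading bit is 1):
  pos 0: 1101 XOR 1011 = 0110
  pos 1: 1101 XOR 1011 = 0110
  pos 2: 1101 XOR 1011 = 0110
  pos 3: 1101 XOR 1011 = 0110
  pos 4: 1101 XOR 1011 = 0110
  pos 5: 1101 XOR 1011 = 0110
  pos 6: 1100 XOR 1011 = 0111
  pos 7: 1110 XOR 1011 = 0101
  pos 8: 1010 XOR 1011 = 0001
Remainder (last 3 bits) = 010. This is the CRC / FCS.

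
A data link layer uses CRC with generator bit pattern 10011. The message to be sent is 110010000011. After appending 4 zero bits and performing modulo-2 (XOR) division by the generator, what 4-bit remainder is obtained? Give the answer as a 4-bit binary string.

0011

Append 4 zeros: 1100100000110000. Divide by 10011 (XOR where the leading bit is 1):
  pos 0: 11001 XOR 10011 = 01010
  pos 1: 10100 XOR 10011 = 00111
  pos 3: 11100 XOR 10011 = 01111
  pos 4: 11110 XOR 10011 = 01101
  pos 5: 11010 XOR 10011 = 01001
  pos 6: 10011 XOR 10011 = 00000
  pos 11: 10000 XOR 10011 = 00011
Remainder (last 4 bits) = 0011. This is the CRC / FCS.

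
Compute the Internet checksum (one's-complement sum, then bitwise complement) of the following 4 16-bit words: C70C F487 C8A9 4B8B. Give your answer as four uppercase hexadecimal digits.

3036

One's-complement addition (fold any carry out of bit 15 back into bit 0):
  0xC70C + 0xF487 = 0x1BB93 → wrap carry → 0xBB94
  0xBB94 + 0xC8A9 = 0x1843D → wrap carry → 0x843E
  0x843E + 0x4B8B = 0x0CFC9
One's-complement sum = 0xCFC9.
Checksum = ~0xCFC9 & 0xFFFF = 0x3036.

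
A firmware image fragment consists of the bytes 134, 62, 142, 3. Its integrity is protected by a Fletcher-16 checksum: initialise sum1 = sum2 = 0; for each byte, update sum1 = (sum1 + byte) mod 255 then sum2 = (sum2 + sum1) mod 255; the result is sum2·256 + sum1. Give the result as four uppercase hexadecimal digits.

Running sums (mod 255):
  after byte 0 (134): sum1=134, sum2=134
  after byte 1 (62): sum1=196, sum2=75
  after byte 2 (142): sum1=83, sum2=158
  after byte 3 (3): sum1=86, sum2=244
Checksum = sum2·256 + sum1 = 244·256 + 86 = 62550 = 0xF456.

F456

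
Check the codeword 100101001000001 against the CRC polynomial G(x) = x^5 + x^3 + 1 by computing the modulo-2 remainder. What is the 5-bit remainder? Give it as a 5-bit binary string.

00010

Modulo-2 division of 100101001000001 by 101001:
  pos 0: 100101 XOR 101001 = 001100
  pos 2: 110000 XOR 101001 = 011001
  pos 3: 110011 XOR 101001 = 011010
  pos 4: 110100 XOR 101001 = 011101
  pos 5: 111010 XOR 101001 = 010011
  pos 6: 100110 XOR 101001 = 001111
  pos 8: 111100 XOR 101001 = 010101
  pos 9: 101011 XOR 101001 = 000010
Remainder = 00010 (nonzero — an error is detected).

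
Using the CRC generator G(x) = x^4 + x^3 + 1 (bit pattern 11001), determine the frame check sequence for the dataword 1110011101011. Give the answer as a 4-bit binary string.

1000

Append 4 zeros: 11100111010110000. Divide by 11001 (XOR where the leading bit is 1):
  pos 0: 11100 XOR 11001 = 00101
  pos 2: 10111 XOR 11001 = 01110
  pos 3: 11101 XOR 11001 = 00100
  pos 5: 10001 XOR 11001 = 01000
  pos 6: 10000 XOR 11001 = 01001
  pos 7: 10011 XOR 11001 = 01010
  pos 8: 10101 XOR 11001 = 01100
  pos 9: 11000 XOR 11001 = 00001
Remainder (last 4 bits) = 1000. This is the CRC / FCS.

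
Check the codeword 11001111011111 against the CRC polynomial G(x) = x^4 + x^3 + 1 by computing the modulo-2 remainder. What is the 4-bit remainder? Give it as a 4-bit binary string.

0000

Modulo-2 division of 11001111011111 by 11001:
  pos 0: 11001 XOR 11001 = 00000
  pos 5: 11101 XOR 11001 = 00100
  pos 7: 10011 XOR 11001 = 01010
  pos 8: 10101 XOR 11001 = 01100
  pos 9: 11001 XOR 11001 = 00000
Remainder = 0000 (zero — the frame passes the CRC check).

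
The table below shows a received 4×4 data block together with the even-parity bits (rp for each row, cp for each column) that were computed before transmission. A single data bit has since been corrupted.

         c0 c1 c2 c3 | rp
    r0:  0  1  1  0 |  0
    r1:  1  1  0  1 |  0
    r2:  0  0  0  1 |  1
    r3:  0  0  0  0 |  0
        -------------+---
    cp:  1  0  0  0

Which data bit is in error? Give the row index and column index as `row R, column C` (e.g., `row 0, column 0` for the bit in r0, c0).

row 1, column 2

Recompute each row's even parity and compare to rp:
  r0: data parity 0, sent rp 0 → ok
  r1: data parity 1, sent rp 0 → mismatch
  r2: data parity 1, sent rp 1 → ok
  r3: data parity 0, sent rp 0 → ok
Recompute each column's even parity and compare to cp:
  c0: data parity 1, sent cp 1 → ok
  c1: data parity 0, sent cp 0 → ok
  c2: data parity 1, sent cp 0 → mismatch
  c3: data parity 0, sent cp 0 → ok
Exactly one row (r1) and one column (c2) fail → the flipped bit is at their intersection.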